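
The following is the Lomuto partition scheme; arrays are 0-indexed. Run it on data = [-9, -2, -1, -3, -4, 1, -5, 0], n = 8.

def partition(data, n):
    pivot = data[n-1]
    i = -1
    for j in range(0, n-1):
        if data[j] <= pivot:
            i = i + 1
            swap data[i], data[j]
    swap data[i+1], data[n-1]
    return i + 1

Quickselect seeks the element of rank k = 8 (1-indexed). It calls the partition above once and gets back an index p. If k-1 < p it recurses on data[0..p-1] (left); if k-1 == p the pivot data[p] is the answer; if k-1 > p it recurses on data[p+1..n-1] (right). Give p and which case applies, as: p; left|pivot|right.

6; right

pivot = data[7] = 0; i = -1
j=0: data[0]=-9 ≤ 0 → i=0, swap data[0],data[0] (no change) → [-9, -2, -1, -3, -4, 1, -5, 0]
j=1: data[1]=-2 ≤ 0 → i=1, swap data[1],data[1] (no change) → [-9, -2, -1, -3, -4, 1, -5, 0]
j=2: data[2]=-1 ≤ 0 → i=2, swap data[2],data[2] (no change) → [-9, -2, -1, -3, -4, 1, -5, 0]
j=3: data[3]=-3 ≤ 0 → i=3, swap data[3],data[3] (no change) → [-9, -2, -1, -3, -4, 1, -5, 0]
j=4: data[4]=-4 ≤ 0 → i=4, swap data[4],data[4] (no change) → [-9, -2, -1, -3, -4, 1, -5, 0]
j=5: data[5]=1 > 0 → no swap
j=6: data[6]=-5 ≤ 0 → i=5, swap data[5],data[6] → [-9, -2, -1, -3, -4, -5, 1, 0]
final swap data[6],data[7] → [-9, -2, -1, -3, -4, -5, 0, 1]; return 6
p = 6; k-1 = 7 > 6 ⇒ right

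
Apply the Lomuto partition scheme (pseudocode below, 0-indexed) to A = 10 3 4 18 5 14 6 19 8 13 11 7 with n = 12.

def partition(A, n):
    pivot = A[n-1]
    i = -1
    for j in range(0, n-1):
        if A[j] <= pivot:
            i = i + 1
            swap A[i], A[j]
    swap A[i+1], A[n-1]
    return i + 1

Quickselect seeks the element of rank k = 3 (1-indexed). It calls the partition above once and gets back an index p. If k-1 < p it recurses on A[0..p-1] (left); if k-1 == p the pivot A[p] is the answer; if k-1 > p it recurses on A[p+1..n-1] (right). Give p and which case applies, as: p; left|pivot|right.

pivot = A[11] = 7; i = -1
j=0: A[0]=10 > 7 → no swap
j=1: A[1]=3 ≤ 7 → i=0, swap A[0],A[1] → 3 10 4 18 5 14 6 19 8 13 11 7
j=2: A[2]=4 ≤ 7 → i=1, swap A[1],A[2] → 3 4 10 18 5 14 6 19 8 13 11 7
j=3: A[3]=18 > 7 → no swap
j=4: A[4]=5 ≤ 7 → i=2, swap A[2],A[4] → 3 4 5 18 10 14 6 19 8 13 11 7
j=5: A[5]=14 > 7 → no swap
j=6: A[6]=6 ≤ 7 → i=3, swap A[3],A[6] → 3 4 5 6 10 14 18 19 8 13 11 7
j=7: A[7]=19 > 7 → no swap
j=8: A[8]=8 > 7 → no swap
j=9: A[9]=13 > 7 → no swap
j=10: A[10]=11 > 7 → no swap
final swap A[4],A[11] → 3 4 5 6 7 14 18 19 8 13 11 10; return 4
p = 4; k-1 = 2 < 4 ⇒ left

4; left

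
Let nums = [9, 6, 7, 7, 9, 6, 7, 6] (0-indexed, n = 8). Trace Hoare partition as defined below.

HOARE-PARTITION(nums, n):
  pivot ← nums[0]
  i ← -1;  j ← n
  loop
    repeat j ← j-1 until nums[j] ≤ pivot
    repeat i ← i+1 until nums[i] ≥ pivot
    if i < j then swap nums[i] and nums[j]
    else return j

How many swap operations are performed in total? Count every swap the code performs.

pivot = nums[0] = 9; i = -1, j = 8
j→7 (nums[7]=6≤9), i→0 (nums[0]=9≥9); i<j, swap → [6, 6, 7, 7, 9, 6, 7, 9]
j→6 (nums[6]=7≤9), i→4 (nums[4]=9≥9); i<j, swap → [6, 6, 7, 7, 7, 6, 9, 9]
j→5, i→6; i≥j, return j=5. nums = [6, 6, 7, 7, 7, 6, 9, 9]

2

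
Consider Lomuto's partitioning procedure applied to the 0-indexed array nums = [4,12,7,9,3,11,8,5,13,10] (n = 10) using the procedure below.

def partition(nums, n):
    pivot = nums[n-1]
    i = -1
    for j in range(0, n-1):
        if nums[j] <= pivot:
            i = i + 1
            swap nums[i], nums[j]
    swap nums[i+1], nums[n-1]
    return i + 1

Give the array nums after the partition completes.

pivot=10, i=-1
j=0: 4≤10, i=0, swap(0,0) ⇒ [4,12,7,9,3,11,8,5,13,10]
j=1: 12>10, skip
j=2: 7≤10, i=1, swap(1,2) ⇒ [4,7,12,9,3,11,8,5,13,10]
j=3: 9≤10, i=2, swap(2,3) ⇒ [4,7,9,12,3,11,8,5,13,10]
j=4: 3≤10, i=3, swap(3,4) ⇒ [4,7,9,3,12,11,8,5,13,10]
j=5: 11>10, skip
j=6: 8≤10, i=4, swap(4,6) ⇒ [4,7,9,3,8,11,12,5,13,10]
j=7: 5≤10, i=5, swap(5,7) ⇒ [4,7,9,3,8,5,12,11,13,10]
j=8: 13>10, skip
swap(6,9) ⇒ [4,7,9,3,8,5,10,11,13,12]; return 6

[4,7,9,3,8,5,10,11,13,12]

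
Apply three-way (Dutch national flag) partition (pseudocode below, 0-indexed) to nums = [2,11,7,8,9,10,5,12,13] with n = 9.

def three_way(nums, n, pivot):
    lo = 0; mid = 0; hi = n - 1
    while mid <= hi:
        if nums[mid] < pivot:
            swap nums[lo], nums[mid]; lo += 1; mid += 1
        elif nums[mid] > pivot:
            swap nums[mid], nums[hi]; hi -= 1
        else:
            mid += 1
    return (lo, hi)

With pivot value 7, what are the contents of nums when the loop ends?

lo=0 mid=0 hi=8
2<7: swap(0,0), lo=1 mid=1 ⇒ [2,11,7,8,9,10,5,12,13]
11>7: swap(1,8), hi=7 ⇒ [2,13,7,8,9,10,5,12,11]
13>7: swap(1,7), hi=6 ⇒ [2,12,7,8,9,10,5,13,11]
12>7: swap(1,6), hi=5 ⇒ [2,5,7,8,9,10,12,13,11]
5<7: swap(1,1), lo=2 mid=2 ⇒ [2,5,7,8,9,10,12,13,11]
7=7: mid=3
8>7: swap(3,5), hi=4 ⇒ [2,5,7,10,9,8,12,13,11]
10>7: swap(3,4), hi=3 ⇒ [2,5,7,9,10,8,12,13,11]
9>7: swap(3,3), hi=2 ⇒ [2,5,7,9,10,8,12,13,11]
done. lo=2 hi=2; nums=[2,5,7,9,10,8,12,13,11]

[2,5,7,9,10,8,12,13,11]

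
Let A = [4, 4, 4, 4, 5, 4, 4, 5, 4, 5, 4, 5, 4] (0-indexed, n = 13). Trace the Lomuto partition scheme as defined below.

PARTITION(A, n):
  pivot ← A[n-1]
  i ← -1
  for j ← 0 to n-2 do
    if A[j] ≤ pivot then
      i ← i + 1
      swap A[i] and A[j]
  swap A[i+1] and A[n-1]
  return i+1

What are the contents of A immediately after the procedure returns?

pivot = A[12] = 4; i = -1
j=0: A[0]=4 ≤ 4 → i=0, swap A[0],A[0] (no change) → [4, 4, 4, 4, 5, 4, 4, 5, 4, 5, 4, 5, 4]
j=1: A[1]=4 ≤ 4 → i=1, swap A[1],A[1] (no change) → [4, 4, 4, 4, 5, 4, 4, 5, 4, 5, 4, 5, 4]
j=2: A[2]=4 ≤ 4 → i=2, swap A[2],A[2] (no change) → [4, 4, 4, 4, 5, 4, 4, 5, 4, 5, 4, 5, 4]
j=3: A[3]=4 ≤ 4 → i=3, swap A[3],A[3] (no change) → [4, 4, 4, 4, 5, 4, 4, 5, 4, 5, 4, 5, 4]
j=4: A[4]=5 > 4 → no swap
j=5: A[5]=4 ≤ 4 → i=4, swap A[4],A[5] → [4, 4, 4, 4, 4, 5, 4, 5, 4, 5, 4, 5, 4]
j=6: A[6]=4 ≤ 4 → i=5, swap A[5],A[6] → [4, 4, 4, 4, 4, 4, 5, 5, 4, 5, 4, 5, 4]
j=7: A[7]=5 > 4 → no swap
j=8: A[8]=4 ≤ 4 → i=6, swap A[6],A[8] → [4, 4, 4, 4, 4, 4, 4, 5, 5, 5, 4, 5, 4]
j=9: A[9]=5 > 4 → no swap
j=10: A[10]=4 ≤ 4 → i=7, swap A[7],A[10] → [4, 4, 4, 4, 4, 4, 4, 4, 5, 5, 5, 5, 4]
j=11: A[11]=5 > 4 → no swap
final swap A[8],A[12] → [4, 4, 4, 4, 4, 4, 4, 4, 4, 5, 5, 5, 5]; return 8

[4, 4, 4, 4, 4, 4, 4, 4, 4, 5, 5, 5, 5]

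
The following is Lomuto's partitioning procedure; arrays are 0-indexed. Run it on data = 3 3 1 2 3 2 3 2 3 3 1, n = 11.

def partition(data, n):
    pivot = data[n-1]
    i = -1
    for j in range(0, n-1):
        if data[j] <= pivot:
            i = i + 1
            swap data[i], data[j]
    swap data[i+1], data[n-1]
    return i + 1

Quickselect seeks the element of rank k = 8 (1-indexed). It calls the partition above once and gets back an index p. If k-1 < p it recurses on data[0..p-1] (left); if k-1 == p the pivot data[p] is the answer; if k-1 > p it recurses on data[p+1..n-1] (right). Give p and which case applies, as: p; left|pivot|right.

1; right

pivot=1, i=-1
j=0: 3>1, skip
j=1: 3>1, skip
j=2: 1≤1, i=0, swap(0,2) ⇒ 1 3 3 2 3 2 3 2 3 3 1
j=3: 2>1, skip
j=4: 3>1, skip
j=5: 2>1, skip
j=6: 3>1, skip
j=7: 2>1, skip
j=8: 3>1, skip
j=9: 3>1, skip
swap(1,10) ⇒ 1 1 3 2 3 2 3 2 3 3 3; return 1
p = 1; k-1 = 7 > 1 ⇒ right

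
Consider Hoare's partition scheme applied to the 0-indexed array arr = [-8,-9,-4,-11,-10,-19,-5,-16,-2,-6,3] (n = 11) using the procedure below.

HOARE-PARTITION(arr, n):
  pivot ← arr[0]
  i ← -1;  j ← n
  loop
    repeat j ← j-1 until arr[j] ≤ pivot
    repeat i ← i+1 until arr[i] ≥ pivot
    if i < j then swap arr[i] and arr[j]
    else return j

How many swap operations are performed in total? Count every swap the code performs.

pivot = arr[0] = -8; i = -1, j = 11
j→7 (arr[7]=-16≤-8), i→0 (arr[0]=-8≥-8); i<j, swap → [-16,-9,-4,-11,-10,-19,-5,-8,-2,-6,3]
j→5 (arr[5]=-19≤-8), i→2 (arr[2]=-4≥-8); i<j, swap → [-16,-9,-19,-11,-10,-4,-5,-8,-2,-6,3]
j→4, i→5; i≥j, return j=4. arr = [-16,-9,-19,-11,-10,-4,-5,-8,-2,-6,3]

2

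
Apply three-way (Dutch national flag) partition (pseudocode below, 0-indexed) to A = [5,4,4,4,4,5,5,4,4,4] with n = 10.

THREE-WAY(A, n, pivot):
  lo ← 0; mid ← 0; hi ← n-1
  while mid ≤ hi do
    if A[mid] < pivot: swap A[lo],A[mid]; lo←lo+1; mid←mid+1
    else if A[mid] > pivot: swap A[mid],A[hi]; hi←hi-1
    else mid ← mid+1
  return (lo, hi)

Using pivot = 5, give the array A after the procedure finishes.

[4,4,4,4,4,4,4,5,5,5]

pivot = 5; lo=0, mid=0, hi=9
A[mid]=5=5: mid=1
A[mid]=4<5: swap A[0],A[1]; lo=1,mid=2 → [4,5,4,4,4,5,5,4,4,4]
A[mid]=4<5: swap A[1],A[2]; lo=2,mid=3 → [4,4,5,4,4,5,5,4,4,4]
A[mid]=4<5: swap A[2],A[3]; lo=3,mid=4 → [4,4,4,5,4,5,5,4,4,4]
A[mid]=4<5: swap A[3],A[4]; lo=4,mid=5 → [4,4,4,4,5,5,5,4,4,4]
A[mid]=5=5: mid=6
A[mid]=5=5: mid=7
A[mid]=4<5: swap A[4],A[7]; lo=5,mid=8 → [4,4,4,4,4,5,5,5,4,4]
A[mid]=4<5: swap A[5],A[8]; lo=6,mid=9 → [4,4,4,4,4,4,5,5,5,4]
A[mid]=4<5: swap A[6],A[9]; lo=7,mid=10 → [4,4,4,4,4,4,4,5,5,5]
end: lo=7, hi=9; A = [4,4,4,4,4,4,4,5,5,5]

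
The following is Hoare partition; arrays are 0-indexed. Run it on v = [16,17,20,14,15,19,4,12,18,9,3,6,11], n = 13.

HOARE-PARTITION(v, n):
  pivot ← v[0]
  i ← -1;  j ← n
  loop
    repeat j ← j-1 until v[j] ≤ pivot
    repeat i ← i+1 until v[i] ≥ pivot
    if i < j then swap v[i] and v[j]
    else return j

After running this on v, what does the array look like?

[11,6,3,14,15,9,4,12,18,19,20,17,16]

pivot = v[0] = 16; i = -1, j = 13
j→12 (v[12]=11≤16), i→0 (v[0]=16≥16); i<j, swap → [11,17,20,14,15,19,4,12,18,9,3,6,16]
j→11 (v[11]=6≤16), i→1 (v[1]=17≥16); i<j, swap → [11,6,20,14,15,19,4,12,18,9,3,17,16]
j→10 (v[10]=3≤16), i→2 (v[2]=20≥16); i<j, swap → [11,6,3,14,15,19,4,12,18,9,20,17,16]
j→9 (v[9]=9≤16), i→5 (v[5]=19≥16); i<j, swap → [11,6,3,14,15,9,4,12,18,19,20,17,16]
j→7, i→8; i≥j, return j=7. v = [11,6,3,14,15,9,4,12,18,19,20,17,16]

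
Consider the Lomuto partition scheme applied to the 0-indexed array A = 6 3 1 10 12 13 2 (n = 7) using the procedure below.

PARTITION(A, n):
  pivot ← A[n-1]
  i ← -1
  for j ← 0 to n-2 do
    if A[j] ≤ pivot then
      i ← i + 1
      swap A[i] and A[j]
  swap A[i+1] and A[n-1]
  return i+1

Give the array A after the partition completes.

pivot = A[6] = 2; i = -1
j=0: A[0]=6 > 2 → no swap
j=1: A[1]=3 > 2 → no swap
j=2: A[2]=1 ≤ 2 → i=0, swap A[0],A[2] → 1 3 6 10 12 13 2
j=3: A[3]=10 > 2 → no swap
j=4: A[4]=12 > 2 → no swap
j=5: A[5]=13 > 2 → no swap
final swap A[1],A[6] → 1 2 6 10 12 13 3; return 1

1 2 6 10 12 13 3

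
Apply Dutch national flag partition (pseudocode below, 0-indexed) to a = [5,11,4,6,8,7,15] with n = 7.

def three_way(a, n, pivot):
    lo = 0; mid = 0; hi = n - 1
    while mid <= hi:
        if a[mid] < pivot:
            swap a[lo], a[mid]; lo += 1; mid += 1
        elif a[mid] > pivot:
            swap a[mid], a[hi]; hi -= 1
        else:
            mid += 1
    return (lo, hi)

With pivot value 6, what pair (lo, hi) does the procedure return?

(2, 2)

pivot = 6; lo=0, mid=0, hi=6
a[mid]=5<6: swap a[0],a[0]; lo=1,mid=1 → [5,11,4,6,8,7,15]
a[mid]=11>6: swap a[1],a[6]; hi=5 → [5,15,4,6,8,7,11]
a[mid]=15>6: swap a[1],a[5]; hi=4 → [5,7,4,6,8,15,11]
a[mid]=7>6: swap a[1],a[4]; hi=3 → [5,8,4,6,7,15,11]
a[mid]=8>6: swap a[1],a[3]; hi=2 → [5,6,4,8,7,15,11]
a[mid]=6=6: mid=2
a[mid]=4<6: swap a[1],a[2]; lo=2,mid=3 → [5,4,6,8,7,15,11]
end: lo=2, hi=2; a = [5,4,6,8,7,15,11]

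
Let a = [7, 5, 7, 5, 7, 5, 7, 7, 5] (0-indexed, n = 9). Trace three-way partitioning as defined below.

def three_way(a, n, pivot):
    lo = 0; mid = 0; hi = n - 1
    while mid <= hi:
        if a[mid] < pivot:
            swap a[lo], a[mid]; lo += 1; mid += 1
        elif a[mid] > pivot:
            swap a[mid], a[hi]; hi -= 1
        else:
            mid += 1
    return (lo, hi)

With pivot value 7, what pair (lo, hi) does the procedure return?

(4, 8)

lo=0 mid=0 hi=8
7=7: mid=1
5<7: swap(0,1), lo=1 mid=2 ⇒ [5, 7, 7, 5, 7, 5, 7, 7, 5]
7=7: mid=3
5<7: swap(1,3), lo=2 mid=4 ⇒ [5, 5, 7, 7, 7, 5, 7, 7, 5]
7=7: mid=5
5<7: swap(2,5), lo=3 mid=6 ⇒ [5, 5, 5, 7, 7, 7, 7, 7, 5]
7=7: mid=7
7=7: mid=8
5<7: swap(3,8), lo=4 mid=9 ⇒ [5, 5, 5, 5, 7, 7, 7, 7, 7]
done. lo=4 hi=8; a=[5, 5, 5, 5, 7, 7, 7, 7, 7]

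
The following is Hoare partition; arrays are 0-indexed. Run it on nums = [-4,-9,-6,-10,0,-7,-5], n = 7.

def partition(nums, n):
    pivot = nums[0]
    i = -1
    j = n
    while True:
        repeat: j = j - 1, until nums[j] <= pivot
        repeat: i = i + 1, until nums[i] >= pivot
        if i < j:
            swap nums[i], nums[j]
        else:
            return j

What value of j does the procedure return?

pivot = nums[0] = -4; i = -1, j = 7
j→6 (nums[6]=-5≤-4), i→0 (nums[0]=-4≥-4); i<j, swap → [-5,-9,-6,-10,0,-7,-4]
j→5 (nums[5]=-7≤-4), i→4 (nums[4]=0≥-4); i<j, swap → [-5,-9,-6,-10,-7,0,-4]
j→4, i→5; i≥j, return j=4. nums = [-5,-9,-6,-10,-7,0,-4]

4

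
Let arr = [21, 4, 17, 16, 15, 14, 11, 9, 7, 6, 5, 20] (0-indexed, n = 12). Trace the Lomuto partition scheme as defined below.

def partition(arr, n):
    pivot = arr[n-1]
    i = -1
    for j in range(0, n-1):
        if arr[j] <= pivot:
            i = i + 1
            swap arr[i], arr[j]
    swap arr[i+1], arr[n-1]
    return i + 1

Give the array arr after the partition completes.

[4, 17, 16, 15, 14, 11, 9, 7, 6, 5, 20, 21]

pivot = arr[11] = 20; i = -1
j=0: arr[0]=21 > 20 → no swap
j=1: arr[1]=4 ≤ 20 → i=0, swap arr[0],arr[1] → [4, 21, 17, 16, 15, 14, 11, 9, 7, 6, 5, 20]
j=2: arr[2]=17 ≤ 20 → i=1, swap arr[1],arr[2] → [4, 17, 21, 16, 15, 14, 11, 9, 7, 6, 5, 20]
j=3: arr[3]=16 ≤ 20 → i=2, swap arr[2],arr[3] → [4, 17, 16, 21, 15, 14, 11, 9, 7, 6, 5, 20]
j=4: arr[4]=15 ≤ 20 → i=3, swap arr[3],arr[4] → [4, 17, 16, 15, 21, 14, 11, 9, 7, 6, 5, 20]
j=5: arr[5]=14 ≤ 20 → i=4, swap arr[4],arr[5] → [4, 17, 16, 15, 14, 21, 11, 9, 7, 6, 5, 20]
j=6: arr[6]=11 ≤ 20 → i=5, swap arr[5],arr[6] → [4, 17, 16, 15, 14, 11, 21, 9, 7, 6, 5, 20]
j=7: arr[7]=9 ≤ 20 → i=6, swap arr[6],arr[7] → [4, 17, 16, 15, 14, 11, 9, 21, 7, 6, 5, 20]
j=8: arr[8]=7 ≤ 20 → i=7, swap arr[7],arr[8] → [4, 17, 16, 15, 14, 11, 9, 7, 21, 6, 5, 20]
j=9: arr[9]=6 ≤ 20 → i=8, swap arr[8],arr[9] → [4, 17, 16, 15, 14, 11, 9, 7, 6, 21, 5, 20]
j=10: arr[10]=5 ≤ 20 → i=9, swap arr[9],arr[10] → [4, 17, 16, 15, 14, 11, 9, 7, 6, 5, 21, 20]
final swap arr[10],arr[11] → [4, 17, 16, 15, 14, 11, 9, 7, 6, 5, 20, 21]; return 10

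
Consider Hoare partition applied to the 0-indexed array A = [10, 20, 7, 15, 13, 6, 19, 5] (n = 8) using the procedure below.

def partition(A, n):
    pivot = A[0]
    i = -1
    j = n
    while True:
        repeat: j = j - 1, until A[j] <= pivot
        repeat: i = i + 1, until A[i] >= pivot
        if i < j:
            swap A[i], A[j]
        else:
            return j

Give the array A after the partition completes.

[5, 6, 7, 15, 13, 20, 19, 10]

pivot = A[0] = 10; i = -1, j = 8
j→7 (A[7]=5≤10), i→0 (A[0]=10≥10); i<j, swap → [5, 20, 7, 15, 13, 6, 19, 10]
j→5 (A[5]=6≤10), i→1 (A[1]=20≥10); i<j, swap → [5, 6, 7, 15, 13, 20, 19, 10]
j→2, i→3; i≥j, return j=2. A = [5, 6, 7, 15, 13, 20, 19, 10]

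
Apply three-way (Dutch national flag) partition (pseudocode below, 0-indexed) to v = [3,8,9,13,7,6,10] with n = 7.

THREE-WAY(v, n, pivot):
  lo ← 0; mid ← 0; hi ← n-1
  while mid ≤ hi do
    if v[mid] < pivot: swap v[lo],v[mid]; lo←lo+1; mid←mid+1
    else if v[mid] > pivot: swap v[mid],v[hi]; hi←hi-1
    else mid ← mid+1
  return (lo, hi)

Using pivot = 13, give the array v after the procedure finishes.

[3,8,9,7,6,10,13]

pivot = 13; lo=0, mid=0, hi=6
v[mid]=3<13: swap v[0],v[0]; lo=1,mid=1 → [3,8,9,13,7,6,10]
v[mid]=8<13: swap v[1],v[1]; lo=2,mid=2 → [3,8,9,13,7,6,10]
v[mid]=9<13: swap v[2],v[2]; lo=3,mid=3 → [3,8,9,13,7,6,10]
v[mid]=13=13: mid=4
v[mid]=7<13: swap v[3],v[4]; lo=4,mid=5 → [3,8,9,7,13,6,10]
v[mid]=6<13: swap v[4],v[5]; lo=5,mid=6 → [3,8,9,7,6,13,10]
v[mid]=10<13: swap v[5],v[6]; lo=6,mid=7 → [3,8,9,7,6,10,13]
end: lo=6, hi=6; v = [3,8,9,7,6,10,13]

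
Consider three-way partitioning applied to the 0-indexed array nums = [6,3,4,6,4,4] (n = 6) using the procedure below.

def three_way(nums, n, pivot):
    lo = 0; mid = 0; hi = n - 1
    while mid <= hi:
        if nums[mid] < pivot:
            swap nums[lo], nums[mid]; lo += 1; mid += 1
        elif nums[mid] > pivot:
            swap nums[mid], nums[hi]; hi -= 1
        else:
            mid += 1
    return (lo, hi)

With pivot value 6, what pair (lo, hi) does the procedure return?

pivot = 6; lo=0, mid=0, hi=5
nums[mid]=6=6: mid=1
nums[mid]=3<6: swap nums[0],nums[1]; lo=1,mid=2 → [3,6,4,6,4,4]
nums[mid]=4<6: swap nums[1],nums[2]; lo=2,mid=3 → [3,4,6,6,4,4]
nums[mid]=6=6: mid=4
nums[mid]=4<6: swap nums[2],nums[4]; lo=3,mid=5 → [3,4,4,6,6,4]
nums[mid]=4<6: swap nums[3],nums[5]; lo=4,mid=6 → [3,4,4,4,6,6]
end: lo=4, hi=5; nums = [3,4,4,4,6,6]

(4, 5)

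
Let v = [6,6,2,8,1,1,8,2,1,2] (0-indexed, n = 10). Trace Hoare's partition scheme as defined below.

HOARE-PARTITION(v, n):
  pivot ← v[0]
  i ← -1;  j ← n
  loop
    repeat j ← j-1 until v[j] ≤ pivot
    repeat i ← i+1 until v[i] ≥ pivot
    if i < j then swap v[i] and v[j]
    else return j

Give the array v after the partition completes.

pivot=6
j stops at 9 (2), i stops at 0 (6); swap ⇒ [2,6,2,8,1,1,8,2,1,6]
j stops at 8 (1), i stops at 1 (6); swap ⇒ [2,1,2,8,1,1,8,2,6,6]
j stops at 7 (2), i stops at 3 (8); swap ⇒ [2,1,2,2,1,1,8,8,6,6]
j stops at 5, i stops at 6; i≥j ⇒ return 5. v=[2,1,2,2,1,1,8,8,6,6]

[2,1,2,2,1,1,8,8,6,6]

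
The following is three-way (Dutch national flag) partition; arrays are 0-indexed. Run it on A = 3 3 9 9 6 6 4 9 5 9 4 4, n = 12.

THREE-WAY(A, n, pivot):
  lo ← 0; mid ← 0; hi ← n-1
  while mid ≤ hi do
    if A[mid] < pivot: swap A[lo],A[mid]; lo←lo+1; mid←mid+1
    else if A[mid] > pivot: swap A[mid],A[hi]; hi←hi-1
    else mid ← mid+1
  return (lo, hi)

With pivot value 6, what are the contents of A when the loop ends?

pivot = 6; lo=0, mid=0, hi=11
A[mid]=3<6: swap A[0],A[0]; lo=1,mid=1 → 3 3 9 9 6 6 4 9 5 9 4 4
A[mid]=3<6: swap A[1],A[1]; lo=2,mid=2 → 3 3 9 9 6 6 4 9 5 9 4 4
A[mid]=9>6: swap A[2],A[11]; hi=10 → 3 3 4 9 6 6 4 9 5 9 4 9
A[mid]=4<6: swap A[2],A[2]; lo=3,mid=3 → 3 3 4 9 6 6 4 9 5 9 4 9
A[mid]=9>6: swap A[3],A[10]; hi=9 → 3 3 4 4 6 6 4 9 5 9 9 9
A[mid]=4<6: swap A[3],A[3]; lo=4,mid=4 → 3 3 4 4 6 6 4 9 5 9 9 9
A[mid]=6=6: mid=5
A[mid]=6=6: mid=6
A[mid]=4<6: swap A[4],A[6]; lo=5,mid=7 → 3 3 4 4 4 6 6 9 5 9 9 9
A[mid]=9>6: swap A[7],A[9]; hi=8 → 3 3 4 4 4 6 6 9 5 9 9 9
A[mid]=9>6: swap A[7],A[8]; hi=7 → 3 3 4 4 4 6 6 5 9 9 9 9
A[mid]=5<6: swap A[5],A[7]; lo=6,mid=8 → 3 3 4 4 4 5 6 6 9 9 9 9
end: lo=6, hi=7; A = 3 3 4 4 4 5 6 6 9 9 9 9

3 3 4 4 4 5 6 6 9 9 9 9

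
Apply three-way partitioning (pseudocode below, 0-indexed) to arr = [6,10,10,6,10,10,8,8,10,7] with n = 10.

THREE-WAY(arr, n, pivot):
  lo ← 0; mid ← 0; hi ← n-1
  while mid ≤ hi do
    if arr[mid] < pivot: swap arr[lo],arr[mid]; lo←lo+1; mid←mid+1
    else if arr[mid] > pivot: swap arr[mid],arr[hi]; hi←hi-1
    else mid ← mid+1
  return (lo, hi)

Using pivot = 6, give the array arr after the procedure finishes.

pivot = 6; lo=0, mid=0, hi=9
arr[mid]=6=6: mid=1
arr[mid]=10>6: swap arr[1],arr[9]; hi=8 → [6,7,10,6,10,10,8,8,10,10]
arr[mid]=7>6: swap arr[1],arr[8]; hi=7 → [6,10,10,6,10,10,8,8,7,10]
arr[mid]=10>6: swap arr[1],arr[7]; hi=6 → [6,8,10,6,10,10,8,10,7,10]
arr[mid]=8>6: swap arr[1],arr[6]; hi=5 → [6,8,10,6,10,10,8,10,7,10]
arr[mid]=8>6: swap arr[1],arr[5]; hi=4 → [6,10,10,6,10,8,8,10,7,10]
arr[mid]=10>6: swap arr[1],arr[4]; hi=3 → [6,10,10,6,10,8,8,10,7,10]
arr[mid]=10>6: swap arr[1],arr[3]; hi=2 → [6,6,10,10,10,8,8,10,7,10]
arr[mid]=6=6: mid=2
arr[mid]=10>6: swap arr[2],arr[2]; hi=1 → [6,6,10,10,10,8,8,10,7,10]
end: lo=0, hi=1; arr = [6,6,10,10,10,8,8,10,7,10]

[6,6,10,10,10,8,8,10,7,10]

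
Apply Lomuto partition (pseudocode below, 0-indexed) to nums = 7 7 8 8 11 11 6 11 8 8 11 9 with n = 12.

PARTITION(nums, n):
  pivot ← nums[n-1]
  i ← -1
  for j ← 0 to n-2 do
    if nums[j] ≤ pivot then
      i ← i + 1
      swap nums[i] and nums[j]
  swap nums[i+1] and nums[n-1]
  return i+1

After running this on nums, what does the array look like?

7 7 8 8 6 8 8 9 11 11 11 11

pivot=9, i=-1
j=0: 7≤9, i=0, swap(0,0) ⇒ 7 7 8 8 11 11 6 11 8 8 11 9
j=1: 7≤9, i=1, swap(1,1) ⇒ 7 7 8 8 11 11 6 11 8 8 11 9
j=2: 8≤9, i=2, swap(2,2) ⇒ 7 7 8 8 11 11 6 11 8 8 11 9
j=3: 8≤9, i=3, swap(3,3) ⇒ 7 7 8 8 11 11 6 11 8 8 11 9
j=4: 11>9, skip
j=5: 11>9, skip
j=6: 6≤9, i=4, swap(4,6) ⇒ 7 7 8 8 6 11 11 11 8 8 11 9
j=7: 11>9, skip
j=8: 8≤9, i=5, swap(5,8) ⇒ 7 7 8 8 6 8 11 11 11 8 11 9
j=9: 8≤9, i=6, swap(6,9) ⇒ 7 7 8 8 6 8 8 11 11 11 11 9
j=10: 11>9, skip
swap(7,11) ⇒ 7 7 8 8 6 8 8 9 11 11 11 11; return 7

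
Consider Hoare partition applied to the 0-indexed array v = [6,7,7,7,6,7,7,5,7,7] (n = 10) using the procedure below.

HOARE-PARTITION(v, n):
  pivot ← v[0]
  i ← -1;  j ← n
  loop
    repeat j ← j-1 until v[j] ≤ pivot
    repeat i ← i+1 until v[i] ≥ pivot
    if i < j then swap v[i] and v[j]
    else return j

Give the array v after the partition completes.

pivot = v[0] = 6; i = -1, j = 10
j→7 (v[7]=5≤6), i→0 (v[0]=6≥6); i<j, swap → [5,7,7,7,6,7,7,6,7,7]
j→4 (v[4]=6≤6), i→1 (v[1]=7≥6); i<j, swap → [5,6,7,7,7,7,7,6,7,7]
j→1, i→2; i≥j, return j=1. v = [5,6,7,7,7,7,7,6,7,7]

[5,6,7,7,7,7,7,6,7,7]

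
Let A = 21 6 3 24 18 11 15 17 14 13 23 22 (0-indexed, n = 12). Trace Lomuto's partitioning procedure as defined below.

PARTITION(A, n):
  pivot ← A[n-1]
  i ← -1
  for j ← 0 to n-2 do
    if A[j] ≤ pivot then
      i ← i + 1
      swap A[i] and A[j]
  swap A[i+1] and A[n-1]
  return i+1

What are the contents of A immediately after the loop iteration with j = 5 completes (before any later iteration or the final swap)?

21 6 3 18 11 24 15 17 14 13 23 22

pivot=22, i=-1
j=0: 21≤22, i=0, swap(0,0) ⇒ 21 6 3 24 18 11 15 17 14 13 23 22
j=1: 6≤22, i=1, swap(1,1) ⇒ 21 6 3 24 18 11 15 17 14 13 23 22
j=2: 3≤22, i=2, swap(2,2) ⇒ 21 6 3 24 18 11 15 17 14 13 23 22
j=3: 24>22, skip
j=4: 18≤22, i=3, swap(3,4) ⇒ 21 6 3 18 24 11 15 17 14 13 23 22
j=5: 11≤22, i=4, swap(4,5) ⇒ 21 6 3 18 11 24 15 17 14 13 23 22
(after j=5) A = 21 6 3 18 11 24 15 17 14 13 23 22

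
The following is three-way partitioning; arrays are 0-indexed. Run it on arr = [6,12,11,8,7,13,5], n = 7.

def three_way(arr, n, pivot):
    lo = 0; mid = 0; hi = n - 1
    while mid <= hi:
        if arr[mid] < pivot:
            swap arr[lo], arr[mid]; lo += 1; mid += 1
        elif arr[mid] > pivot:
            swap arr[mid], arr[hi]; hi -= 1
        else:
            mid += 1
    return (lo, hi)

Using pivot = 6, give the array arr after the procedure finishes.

[5,6,8,7,13,11,12]

lo=0 mid=0 hi=6
6=6: mid=1
12>6: swap(1,6), hi=5 ⇒ [6,5,11,8,7,13,12]
5<6: swap(0,1), lo=1 mid=2 ⇒ [5,6,11,8,7,13,12]
11>6: swap(2,5), hi=4 ⇒ [5,6,13,8,7,11,12]
13>6: swap(2,4), hi=3 ⇒ [5,6,7,8,13,11,12]
7>6: swap(2,3), hi=2 ⇒ [5,6,8,7,13,11,12]
8>6: swap(2,2), hi=1 ⇒ [5,6,8,7,13,11,12]
done. lo=1 hi=1; arr=[5,6,8,7,13,11,12]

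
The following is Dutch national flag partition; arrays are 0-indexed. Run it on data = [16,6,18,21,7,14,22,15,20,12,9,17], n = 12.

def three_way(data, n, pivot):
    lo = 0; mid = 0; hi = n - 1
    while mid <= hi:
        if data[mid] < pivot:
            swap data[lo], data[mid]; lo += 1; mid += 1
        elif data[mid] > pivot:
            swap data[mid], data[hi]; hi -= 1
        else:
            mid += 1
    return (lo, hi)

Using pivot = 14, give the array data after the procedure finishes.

pivot = 14; lo=0, mid=0, hi=11
data[mid]=16>14: swap data[0],data[11]; hi=10 → [17,6,18,21,7,14,22,15,20,12,9,16]
data[mid]=17>14: swap data[0],data[10]; hi=9 → [9,6,18,21,7,14,22,15,20,12,17,16]
data[mid]=9<14: swap data[0],data[0]; lo=1,mid=1 → [9,6,18,21,7,14,22,15,20,12,17,16]
data[mid]=6<14: swap data[1],data[1]; lo=2,mid=2 → [9,6,18,21,7,14,22,15,20,12,17,16]
data[mid]=18>14: swap data[2],data[9]; hi=8 → [9,6,12,21,7,14,22,15,20,18,17,16]
data[mid]=12<14: swap data[2],data[2]; lo=3,mid=3 → [9,6,12,21,7,14,22,15,20,18,17,16]
data[mid]=21>14: swap data[3],data[8]; hi=7 → [9,6,12,20,7,14,22,15,21,18,17,16]
data[mid]=20>14: swap data[3],data[7]; hi=6 → [9,6,12,15,7,14,22,20,21,18,17,16]
data[mid]=15>14: swap data[3],data[6]; hi=5 → [9,6,12,22,7,14,15,20,21,18,17,16]
data[mid]=22>14: swap data[3],data[5]; hi=4 → [9,6,12,14,7,22,15,20,21,18,17,16]
data[mid]=14=14: mid=4
data[mid]=7<14: swap data[3],data[4]; lo=4,mid=5 → [9,6,12,7,14,22,15,20,21,18,17,16]
end: lo=4, hi=4; data = [9,6,12,7,14,22,15,20,21,18,17,16]

[9,6,12,7,14,22,15,20,21,18,17,16]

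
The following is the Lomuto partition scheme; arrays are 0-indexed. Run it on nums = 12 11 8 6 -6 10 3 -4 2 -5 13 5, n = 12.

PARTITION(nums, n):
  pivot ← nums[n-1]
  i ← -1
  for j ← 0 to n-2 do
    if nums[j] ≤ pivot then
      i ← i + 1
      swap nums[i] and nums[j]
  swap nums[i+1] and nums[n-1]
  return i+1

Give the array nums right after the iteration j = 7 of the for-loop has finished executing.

-6 3 -4 6 12 10 11 8 2 -5 13 5

pivot = nums[11] = 5; i = -1
j=0: nums[0]=12 > 5 → no swap
j=1: nums[1]=11 > 5 → no swap
j=2: nums[2]=8 > 5 → no swap
j=3: nums[3]=6 > 5 → no swap
j=4: nums[4]=-6 ≤ 5 → i=0, swap nums[0],nums[4] → -6 11 8 6 12 10 3 -4 2 -5 13 5
j=5: nums[5]=10 > 5 → no swap
j=6: nums[6]=3 ≤ 5 → i=1, swap nums[1],nums[6] → -6 3 8 6 12 10 11 -4 2 -5 13 5
j=7: nums[7]=-4 ≤ 5 → i=2, swap nums[2],nums[7] → -6 3 -4 6 12 10 11 8 2 -5 13 5
(after j=7) nums = -6 3 -4 6 12 10 11 8 2 -5 13 5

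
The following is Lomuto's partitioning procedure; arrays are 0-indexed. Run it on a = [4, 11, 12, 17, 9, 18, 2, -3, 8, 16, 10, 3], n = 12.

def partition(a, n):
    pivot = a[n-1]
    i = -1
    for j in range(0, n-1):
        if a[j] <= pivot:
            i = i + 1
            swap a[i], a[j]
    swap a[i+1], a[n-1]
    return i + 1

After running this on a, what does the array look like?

pivot=3, i=-1
j=0: 4>3, skip
j=1: 11>3, skip
j=2: 12>3, skip
j=3: 17>3, skip
j=4: 9>3, skip
j=5: 18>3, skip
j=6: 2≤3, i=0, swap(0,6) ⇒ [2, 11, 12, 17, 9, 18, 4, -3, 8, 16, 10, 3]
j=7: -3≤3, i=1, swap(1,7) ⇒ [2, -3, 12, 17, 9, 18, 4, 11, 8, 16, 10, 3]
j=8: 8>3, skip
j=9: 16>3, skip
j=10: 10>3, skip
swap(2,11) ⇒ [2, -3, 3, 17, 9, 18, 4, 11, 8, 16, 10, 12]; return 2

[2, -3, 3, 17, 9, 18, 4, 11, 8, 16, 10, 12]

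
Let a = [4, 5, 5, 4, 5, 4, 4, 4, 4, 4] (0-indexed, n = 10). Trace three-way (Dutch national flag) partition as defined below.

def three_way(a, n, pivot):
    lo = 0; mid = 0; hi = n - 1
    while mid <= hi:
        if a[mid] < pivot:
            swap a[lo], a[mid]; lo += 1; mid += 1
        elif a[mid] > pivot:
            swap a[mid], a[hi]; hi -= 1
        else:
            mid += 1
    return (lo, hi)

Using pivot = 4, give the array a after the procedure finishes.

[4, 4, 4, 4, 4, 4, 4, 5, 5, 5]

pivot = 4; lo=0, mid=0, hi=9
a[mid]=4=4: mid=1
a[mid]=5>4: swap a[1],a[9]; hi=8 → [4, 4, 5, 4, 5, 4, 4, 4, 4, 5]
a[mid]=4=4: mid=2
a[mid]=5>4: swap a[2],a[8]; hi=7 → [4, 4, 4, 4, 5, 4, 4, 4, 5, 5]
a[mid]=4=4: mid=3
a[mid]=4=4: mid=4
a[mid]=5>4: swap a[4],a[7]; hi=6 → [4, 4, 4, 4, 4, 4, 4, 5, 5, 5]
a[mid]=4=4: mid=5
a[mid]=4=4: mid=6
a[mid]=4=4: mid=7
end: lo=0, hi=6; a = [4, 4, 4, 4, 4, 4, 4, 5, 5, 5]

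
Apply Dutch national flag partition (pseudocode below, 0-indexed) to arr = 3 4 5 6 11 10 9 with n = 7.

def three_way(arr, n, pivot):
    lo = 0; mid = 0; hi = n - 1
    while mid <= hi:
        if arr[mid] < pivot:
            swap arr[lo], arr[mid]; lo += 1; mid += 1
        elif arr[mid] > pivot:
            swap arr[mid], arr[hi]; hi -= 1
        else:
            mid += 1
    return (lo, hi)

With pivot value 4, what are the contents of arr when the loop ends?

3 4 6 11 10 9 5

lo=0 mid=0 hi=6
3<4: swap(0,0), lo=1 mid=1 ⇒ 3 4 5 6 11 10 9
4=4: mid=2
5>4: swap(2,6), hi=5 ⇒ 3 4 9 6 11 10 5
9>4: swap(2,5), hi=4 ⇒ 3 4 10 6 11 9 5
10>4: swap(2,4), hi=3 ⇒ 3 4 11 6 10 9 5
11>4: swap(2,3), hi=2 ⇒ 3 4 6 11 10 9 5
6>4: swap(2,2), hi=1 ⇒ 3 4 6 11 10 9 5
done. lo=1 hi=1; arr=3 4 6 11 10 9 5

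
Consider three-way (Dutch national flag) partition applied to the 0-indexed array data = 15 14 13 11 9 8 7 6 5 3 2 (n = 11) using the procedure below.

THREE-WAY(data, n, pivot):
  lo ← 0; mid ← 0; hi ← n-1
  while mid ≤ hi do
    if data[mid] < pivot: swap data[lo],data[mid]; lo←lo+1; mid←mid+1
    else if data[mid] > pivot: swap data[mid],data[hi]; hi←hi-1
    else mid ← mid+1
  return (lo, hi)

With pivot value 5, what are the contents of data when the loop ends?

2 3 5 9 8 7 6 11 13 14 15

lo=0 mid=0 hi=10
15>5: swap(0,10), hi=9 ⇒ 2 14 13 11 9 8 7 6 5 3 15
2<5: swap(0,0), lo=1 mid=1 ⇒ 2 14 13 11 9 8 7 6 5 3 15
14>5: swap(1,9), hi=8 ⇒ 2 3 13 11 9 8 7 6 5 14 15
3<5: swap(1,1), lo=2 mid=2 ⇒ 2 3 13 11 9 8 7 6 5 14 15
13>5: swap(2,8), hi=7 ⇒ 2 3 5 11 9 8 7 6 13 14 15
5=5: mid=3
11>5: swap(3,7), hi=6 ⇒ 2 3 5 6 9 8 7 11 13 14 15
6>5: swap(3,6), hi=5 ⇒ 2 3 5 7 9 8 6 11 13 14 15
7>5: swap(3,5), hi=4 ⇒ 2 3 5 8 9 7 6 11 13 14 15
8>5: swap(3,4), hi=3 ⇒ 2 3 5 9 8 7 6 11 13 14 15
9>5: swap(3,3), hi=2 ⇒ 2 3 5 9 8 7 6 11 13 14 15
done. lo=2 hi=2; data=2 3 5 9 8 7 6 11 13 14 15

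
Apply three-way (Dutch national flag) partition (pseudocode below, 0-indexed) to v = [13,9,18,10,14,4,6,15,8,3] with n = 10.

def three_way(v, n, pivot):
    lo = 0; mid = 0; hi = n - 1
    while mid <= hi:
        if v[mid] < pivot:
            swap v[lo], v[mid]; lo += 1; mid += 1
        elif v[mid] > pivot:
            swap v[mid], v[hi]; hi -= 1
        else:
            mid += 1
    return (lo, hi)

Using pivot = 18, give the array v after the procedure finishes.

lo=0 mid=0 hi=9
13<18: swap(0,0), lo=1 mid=1 ⇒ [13,9,18,10,14,4,6,15,8,3]
9<18: swap(1,1), lo=2 mid=2 ⇒ [13,9,18,10,14,4,6,15,8,3]
18=18: mid=3
10<18: swap(2,3), lo=3 mid=4 ⇒ [13,9,10,18,14,4,6,15,8,3]
14<18: swap(3,4), lo=4 mid=5 ⇒ [13,9,10,14,18,4,6,15,8,3]
4<18: swap(4,5), lo=5 mid=6 ⇒ [13,9,10,14,4,18,6,15,8,3]
6<18: swap(5,6), lo=6 mid=7 ⇒ [13,9,10,14,4,6,18,15,8,3]
15<18: swap(6,7), lo=7 mid=8 ⇒ [13,9,10,14,4,6,15,18,8,3]
8<18: swap(7,8), lo=8 mid=9 ⇒ [13,9,10,14,4,6,15,8,18,3]
3<18: swap(8,9), lo=9 mid=10 ⇒ [13,9,10,14,4,6,15,8,3,18]
done. lo=9 hi=9; v=[13,9,10,14,4,6,15,8,3,18]

[13,9,10,14,4,6,15,8,3,18]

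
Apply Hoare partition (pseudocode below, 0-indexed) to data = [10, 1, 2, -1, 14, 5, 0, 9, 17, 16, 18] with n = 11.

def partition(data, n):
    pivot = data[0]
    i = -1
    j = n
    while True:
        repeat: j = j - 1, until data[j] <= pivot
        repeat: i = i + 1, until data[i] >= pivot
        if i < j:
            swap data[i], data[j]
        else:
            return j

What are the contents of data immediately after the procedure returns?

[9, 1, 2, -1, 0, 5, 14, 10, 17, 16, 18]

pivot=10
j stops at 7 (9), i stops at 0 (10); swap ⇒ [9, 1, 2, -1, 14, 5, 0, 10, 17, 16, 18]
j stops at 6 (0), i stops at 4 (14); swap ⇒ [9, 1, 2, -1, 0, 5, 14, 10, 17, 16, 18]
j stops at 5, i stops at 6; i≥j ⇒ return 5. data=[9, 1, 2, -1, 0, 5, 14, 10, 17, 16, 18]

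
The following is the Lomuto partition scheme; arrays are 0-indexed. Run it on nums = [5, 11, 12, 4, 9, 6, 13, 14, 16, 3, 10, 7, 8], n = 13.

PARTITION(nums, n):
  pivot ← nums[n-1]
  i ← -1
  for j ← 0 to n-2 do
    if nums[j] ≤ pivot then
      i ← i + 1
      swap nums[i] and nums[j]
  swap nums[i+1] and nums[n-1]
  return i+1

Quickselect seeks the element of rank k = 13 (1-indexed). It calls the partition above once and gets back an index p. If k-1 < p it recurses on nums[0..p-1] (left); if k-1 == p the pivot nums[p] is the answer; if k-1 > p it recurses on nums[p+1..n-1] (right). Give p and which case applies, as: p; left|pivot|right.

5; right

pivot=8, i=-1
j=0: 5≤8, i=0, swap(0,0) ⇒ [5, 11, 12, 4, 9, 6, 13, 14, 16, 3, 10, 7, 8]
j=1: 11>8, skip
j=2: 12>8, skip
j=3: 4≤8, i=1, swap(1,3) ⇒ [5, 4, 12, 11, 9, 6, 13, 14, 16, 3, 10, 7, 8]
j=4: 9>8, skip
j=5: 6≤8, i=2, swap(2,5) ⇒ [5, 4, 6, 11, 9, 12, 13, 14, 16, 3, 10, 7, 8]
j=6: 13>8, skip
j=7: 14>8, skip
j=8: 16>8, skip
j=9: 3≤8, i=3, swap(3,9) ⇒ [5, 4, 6, 3, 9, 12, 13, 14, 16, 11, 10, 7, 8]
j=10: 10>8, skip
j=11: 7≤8, i=4, swap(4,11) ⇒ [5, 4, 6, 3, 7, 12, 13, 14, 16, 11, 10, 9, 8]
swap(5,12) ⇒ [5, 4, 6, 3, 7, 8, 13, 14, 16, 11, 10, 9, 12]; return 5
p = 5; k-1 = 12 > 5 ⇒ right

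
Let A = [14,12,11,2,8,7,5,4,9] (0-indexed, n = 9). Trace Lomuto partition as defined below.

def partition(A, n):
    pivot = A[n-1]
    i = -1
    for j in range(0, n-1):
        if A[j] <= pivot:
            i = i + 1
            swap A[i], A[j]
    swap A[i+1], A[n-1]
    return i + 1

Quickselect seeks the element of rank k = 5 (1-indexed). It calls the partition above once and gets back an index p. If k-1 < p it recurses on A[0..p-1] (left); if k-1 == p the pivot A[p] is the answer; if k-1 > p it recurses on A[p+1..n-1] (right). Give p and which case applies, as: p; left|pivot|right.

pivot=9, i=-1
j=0: 14>9, skip
j=1: 12>9, skip
j=2: 11>9, skip
j=3: 2≤9, i=0, swap(0,3) ⇒ [2,12,11,14,8,7,5,4,9]
j=4: 8≤9, i=1, swap(1,4) ⇒ [2,8,11,14,12,7,5,4,9]
j=5: 7≤9, i=2, swap(2,5) ⇒ [2,8,7,14,12,11,5,4,9]
j=6: 5≤9, i=3, swap(3,6) ⇒ [2,8,7,5,12,11,14,4,9]
j=7: 4≤9, i=4, swap(4,7) ⇒ [2,8,7,5,4,11,14,12,9]
swap(5,8) ⇒ [2,8,7,5,4,9,14,12,11]; return 5
p = 5; k-1 = 4 < 5 ⇒ left

5; left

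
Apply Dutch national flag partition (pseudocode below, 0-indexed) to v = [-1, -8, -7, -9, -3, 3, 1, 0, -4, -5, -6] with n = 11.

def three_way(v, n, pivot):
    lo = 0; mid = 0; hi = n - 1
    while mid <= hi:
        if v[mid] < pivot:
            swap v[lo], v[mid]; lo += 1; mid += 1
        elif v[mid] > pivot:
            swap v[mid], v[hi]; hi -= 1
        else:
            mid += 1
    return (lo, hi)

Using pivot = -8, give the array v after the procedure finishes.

[-9, -8, -7, -3, 3, 1, 0, -4, -5, -6, -1]

lo=0 mid=0 hi=10
-1>-8: swap(0,10), hi=9 ⇒ [-6, -8, -7, -9, -3, 3, 1, 0, -4, -5, -1]
-6>-8: swap(0,9), hi=8 ⇒ [-5, -8, -7, -9, -3, 3, 1, 0, -4, -6, -1]
-5>-8: swap(0,8), hi=7 ⇒ [-4, -8, -7, -9, -3, 3, 1, 0, -5, -6, -1]
-4>-8: swap(0,7), hi=6 ⇒ [0, -8, -7, -9, -3, 3, 1, -4, -5, -6, -1]
0>-8: swap(0,6), hi=5 ⇒ [1, -8, -7, -9, -3, 3, 0, -4, -5, -6, -1]
1>-8: swap(0,5), hi=4 ⇒ [3, -8, -7, -9, -3, 1, 0, -4, -5, -6, -1]
3>-8: swap(0,4), hi=3 ⇒ [-3, -8, -7, -9, 3, 1, 0, -4, -5, -6, -1]
-3>-8: swap(0,3), hi=2 ⇒ [-9, -8, -7, -3, 3, 1, 0, -4, -5, -6, -1]
-9<-8: swap(0,0), lo=1 mid=1 ⇒ [-9, -8, -7, -3, 3, 1, 0, -4, -5, -6, -1]
-8=-8: mid=2
-7>-8: swap(2,2), hi=1 ⇒ [-9, -8, -7, -3, 3, 1, 0, -4, -5, -6, -1]
done. lo=1 hi=1; v=[-9, -8, -7, -3, 3, 1, 0, -4, -5, -6, -1]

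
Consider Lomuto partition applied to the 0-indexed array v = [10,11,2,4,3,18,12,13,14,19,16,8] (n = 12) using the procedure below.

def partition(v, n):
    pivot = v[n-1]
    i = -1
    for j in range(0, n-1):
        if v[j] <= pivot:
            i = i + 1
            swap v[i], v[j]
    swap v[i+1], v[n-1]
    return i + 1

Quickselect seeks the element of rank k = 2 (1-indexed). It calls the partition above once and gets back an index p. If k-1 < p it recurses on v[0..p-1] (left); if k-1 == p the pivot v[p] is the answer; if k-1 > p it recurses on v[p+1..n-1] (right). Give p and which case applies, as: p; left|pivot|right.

pivot=8, i=-1
j=0: 10>8, skip
j=1: 11>8, skip
j=2: 2≤8, i=0, swap(0,2) ⇒ [2,11,10,4,3,18,12,13,14,19,16,8]
j=3: 4≤8, i=1, swap(1,3) ⇒ [2,4,10,11,3,18,12,13,14,19,16,8]
j=4: 3≤8, i=2, swap(2,4) ⇒ [2,4,3,11,10,18,12,13,14,19,16,8]
j=5: 18>8, skip
j=6: 12>8, skip
j=7: 13>8, skip
j=8: 14>8, skip
j=9: 19>8, skip
j=10: 16>8, skip
swap(3,11) ⇒ [2,4,3,8,10,18,12,13,14,19,16,11]; return 3
p = 3; k-1 = 1 < 3 ⇒ left

3; left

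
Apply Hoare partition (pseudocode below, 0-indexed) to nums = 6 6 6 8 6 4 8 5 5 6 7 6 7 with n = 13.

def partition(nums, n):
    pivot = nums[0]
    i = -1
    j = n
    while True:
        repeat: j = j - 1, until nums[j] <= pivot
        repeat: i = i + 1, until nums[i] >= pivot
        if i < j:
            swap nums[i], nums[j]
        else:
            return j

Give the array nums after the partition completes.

6 6 5 5 4 6 8 8 6 6 7 6 7

pivot = nums[0] = 6; i = -1, j = 13
j→11 (nums[11]=6≤6), i→0 (nums[0]=6≥6); i<j, swap → 6 6 6 8 6 4 8 5 5 6 7 6 7
j→9 (nums[9]=6≤6), i→1 (nums[1]=6≥6); i<j, swap → 6 6 6 8 6 4 8 5 5 6 7 6 7
j→8 (nums[8]=5≤6), i→2 (nums[2]=6≥6); i<j, swap → 6 6 5 8 6 4 8 5 6 6 7 6 7
j→7 (nums[7]=5≤6), i→3 (nums[3]=8≥6); i<j, swap → 6 6 5 5 6 4 8 8 6 6 7 6 7
j→5 (nums[5]=4≤6), i→4 (nums[4]=6≥6); i<j, swap → 6 6 5 5 4 6 8 8 6 6 7 6 7
j→4, i→5; i≥j, return j=4. nums = 6 6 5 5 4 6 8 8 6 6 7 6 7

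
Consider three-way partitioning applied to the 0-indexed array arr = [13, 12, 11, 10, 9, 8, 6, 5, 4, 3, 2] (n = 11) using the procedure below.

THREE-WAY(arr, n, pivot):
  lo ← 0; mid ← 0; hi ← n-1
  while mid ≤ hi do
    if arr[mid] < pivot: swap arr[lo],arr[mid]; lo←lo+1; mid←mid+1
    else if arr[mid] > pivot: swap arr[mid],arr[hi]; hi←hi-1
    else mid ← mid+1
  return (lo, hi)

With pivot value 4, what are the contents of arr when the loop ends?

pivot = 4; lo=0, mid=0, hi=10
arr[mid]=13>4: swap arr[0],arr[10]; hi=9 → [2, 12, 11, 10, 9, 8, 6, 5, 4, 3, 13]
arr[mid]=2<4: swap arr[0],arr[0]; lo=1,mid=1 → [2, 12, 11, 10, 9, 8, 6, 5, 4, 3, 13]
arr[mid]=12>4: swap arr[1],arr[9]; hi=8 → [2, 3, 11, 10, 9, 8, 6, 5, 4, 12, 13]
arr[mid]=3<4: swap arr[1],arr[1]; lo=2,mid=2 → [2, 3, 11, 10, 9, 8, 6, 5, 4, 12, 13]
arr[mid]=11>4: swap arr[2],arr[8]; hi=7 → [2, 3, 4, 10, 9, 8, 6, 5, 11, 12, 13]
arr[mid]=4=4: mid=3
arr[mid]=10>4: swap arr[3],arr[7]; hi=6 → [2, 3, 4, 5, 9, 8, 6, 10, 11, 12, 13]
arr[mid]=5>4: swap arr[3],arr[6]; hi=5 → [2, 3, 4, 6, 9, 8, 5, 10, 11, 12, 13]
arr[mid]=6>4: swap arr[3],arr[5]; hi=4 → [2, 3, 4, 8, 9, 6, 5, 10, 11, 12, 13]
arr[mid]=8>4: swap arr[3],arr[4]; hi=3 → [2, 3, 4, 9, 8, 6, 5, 10, 11, 12, 13]
arr[mid]=9>4: swap arr[3],arr[3]; hi=2 → [2, 3, 4, 9, 8, 6, 5, 10, 11, 12, 13]
end: lo=2, hi=2; arr = [2, 3, 4, 9, 8, 6, 5, 10, 11, 12, 13]

[2, 3, 4, 9, 8, 6, 5, 10, 11, 12, 13]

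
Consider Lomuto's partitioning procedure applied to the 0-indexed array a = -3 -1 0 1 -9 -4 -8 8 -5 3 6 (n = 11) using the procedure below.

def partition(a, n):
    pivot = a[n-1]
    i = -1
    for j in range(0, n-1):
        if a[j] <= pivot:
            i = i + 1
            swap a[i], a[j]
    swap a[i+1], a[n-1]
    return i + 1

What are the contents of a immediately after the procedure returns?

pivot=6, i=-1
j=0: -3≤6, i=0, swap(0,0) ⇒ -3 -1 0 1 -9 -4 -8 8 -5 3 6
j=1: -1≤6, i=1, swap(1,1) ⇒ -3 -1 0 1 -9 -4 -8 8 -5 3 6
j=2: 0≤6, i=2, swap(2,2) ⇒ -3 -1 0 1 -9 -4 -8 8 -5 3 6
j=3: 1≤6, i=3, swap(3,3) ⇒ -3 -1 0 1 -9 -4 -8 8 -5 3 6
j=4: -9≤6, i=4, swap(4,4) ⇒ -3 -1 0 1 -9 -4 -8 8 -5 3 6
j=5: -4≤6, i=5, swap(5,5) ⇒ -3 -1 0 1 -9 -4 -8 8 -5 3 6
j=6: -8≤6, i=6, swap(6,6) ⇒ -3 -1 0 1 -9 -4 -8 8 -5 3 6
j=7: 8>6, skip
j=8: -5≤6, i=7, swap(7,8) ⇒ -3 -1 0 1 -9 -4 -8 -5 8 3 6
j=9: 3≤6, i=8, swap(8,9) ⇒ -3 -1 0 1 -9 -4 -8 -5 3 8 6
swap(9,10) ⇒ -3 -1 0 1 -9 -4 -8 -5 3 6 8; return 9

-3 -1 0 1 -9 -4 -8 -5 3 6 8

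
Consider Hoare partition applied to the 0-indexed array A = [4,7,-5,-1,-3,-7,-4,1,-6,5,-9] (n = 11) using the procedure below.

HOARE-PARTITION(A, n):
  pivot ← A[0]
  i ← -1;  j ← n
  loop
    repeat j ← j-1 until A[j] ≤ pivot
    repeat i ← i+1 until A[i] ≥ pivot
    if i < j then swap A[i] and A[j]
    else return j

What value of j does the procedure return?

pivot = A[0] = 4; i = -1, j = 11
j→10 (A[10]=-9≤4), i→0 (A[0]=4≥4); i<j, swap → [-9,7,-5,-1,-3,-7,-4,1,-6,5,4]
j→8 (A[8]=-6≤4), i→1 (A[1]=7≥4); i<j, swap → [-9,-6,-5,-1,-3,-7,-4,1,7,5,4]
j→7, i→8; i≥j, return j=7. A = [-9,-6,-5,-1,-3,-7,-4,1,7,5,4]

7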